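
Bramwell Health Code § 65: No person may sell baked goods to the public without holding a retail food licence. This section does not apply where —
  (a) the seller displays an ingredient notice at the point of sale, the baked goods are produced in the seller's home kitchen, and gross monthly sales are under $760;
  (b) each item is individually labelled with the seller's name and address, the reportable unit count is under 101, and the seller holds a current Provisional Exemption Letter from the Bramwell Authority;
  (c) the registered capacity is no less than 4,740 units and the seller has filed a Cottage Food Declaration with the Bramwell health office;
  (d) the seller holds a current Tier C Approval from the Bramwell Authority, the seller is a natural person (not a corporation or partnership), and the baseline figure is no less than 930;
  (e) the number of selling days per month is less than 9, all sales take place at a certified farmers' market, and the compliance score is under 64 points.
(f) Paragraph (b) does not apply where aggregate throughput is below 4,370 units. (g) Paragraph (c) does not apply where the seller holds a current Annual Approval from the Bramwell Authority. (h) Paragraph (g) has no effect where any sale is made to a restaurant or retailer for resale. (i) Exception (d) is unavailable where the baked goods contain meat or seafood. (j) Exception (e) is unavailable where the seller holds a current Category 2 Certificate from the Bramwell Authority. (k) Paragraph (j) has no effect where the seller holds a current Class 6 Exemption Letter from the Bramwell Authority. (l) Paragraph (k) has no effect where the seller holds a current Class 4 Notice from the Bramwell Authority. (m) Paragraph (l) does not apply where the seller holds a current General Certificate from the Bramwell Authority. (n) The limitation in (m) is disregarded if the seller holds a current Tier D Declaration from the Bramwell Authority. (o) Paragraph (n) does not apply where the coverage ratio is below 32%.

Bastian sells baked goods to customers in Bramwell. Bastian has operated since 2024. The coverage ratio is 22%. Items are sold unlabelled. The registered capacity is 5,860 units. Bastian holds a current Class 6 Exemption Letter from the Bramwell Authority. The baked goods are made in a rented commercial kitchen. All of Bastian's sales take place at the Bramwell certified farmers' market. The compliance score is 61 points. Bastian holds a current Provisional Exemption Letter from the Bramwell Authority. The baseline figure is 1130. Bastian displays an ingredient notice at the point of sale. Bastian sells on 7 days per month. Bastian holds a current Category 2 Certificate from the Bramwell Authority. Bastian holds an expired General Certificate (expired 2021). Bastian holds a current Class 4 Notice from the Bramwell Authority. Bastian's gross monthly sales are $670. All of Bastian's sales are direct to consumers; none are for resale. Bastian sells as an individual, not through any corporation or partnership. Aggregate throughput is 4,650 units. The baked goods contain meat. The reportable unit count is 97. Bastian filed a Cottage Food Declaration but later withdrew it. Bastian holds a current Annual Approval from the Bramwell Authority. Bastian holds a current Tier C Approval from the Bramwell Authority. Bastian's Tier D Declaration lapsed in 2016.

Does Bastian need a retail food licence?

Yes — Bastian must hold a retail food licence.

Exception (a) requires that the baked goods are produced in the seller's home kitchen; but the baked goods are made in a commercial kitchen, not a home kitchen, so (a) is unavailable.
Exception (b) fails — items are sold unlabelled.
Exception (c) does not apply: the Cottage Food Declaration was withdrawn.
All of (d)'s requirements are met (a current Tier C Approval is held; the seller is a natural person; the baseline figure is 1,130, meeting the 930 threshold). Turning to paragraph (i): (i) operates — the baked goods contain meat. Exception (d) does not apply.
Exception (e) is satisfied on its face — the number of selling days per month is 7, less than the 9 limit; all sales are at a certified farmers' market; the compliance score is 61 points, under the 64 points limit. Turning to paragraphs (j)–(o): (j) is engaged — a current Category 2 Certificate is held. (k) would limit (j) — a current Class 6 Exemption Letter is held — but (l) sets (k) aside: (l) operates against (k): a current Class 4 Notice is held. (m) is not engaged (there is no General Certificate in force), so (l) stands. (e) is therefore removed.
Every exception is unavailable, so the rule governs.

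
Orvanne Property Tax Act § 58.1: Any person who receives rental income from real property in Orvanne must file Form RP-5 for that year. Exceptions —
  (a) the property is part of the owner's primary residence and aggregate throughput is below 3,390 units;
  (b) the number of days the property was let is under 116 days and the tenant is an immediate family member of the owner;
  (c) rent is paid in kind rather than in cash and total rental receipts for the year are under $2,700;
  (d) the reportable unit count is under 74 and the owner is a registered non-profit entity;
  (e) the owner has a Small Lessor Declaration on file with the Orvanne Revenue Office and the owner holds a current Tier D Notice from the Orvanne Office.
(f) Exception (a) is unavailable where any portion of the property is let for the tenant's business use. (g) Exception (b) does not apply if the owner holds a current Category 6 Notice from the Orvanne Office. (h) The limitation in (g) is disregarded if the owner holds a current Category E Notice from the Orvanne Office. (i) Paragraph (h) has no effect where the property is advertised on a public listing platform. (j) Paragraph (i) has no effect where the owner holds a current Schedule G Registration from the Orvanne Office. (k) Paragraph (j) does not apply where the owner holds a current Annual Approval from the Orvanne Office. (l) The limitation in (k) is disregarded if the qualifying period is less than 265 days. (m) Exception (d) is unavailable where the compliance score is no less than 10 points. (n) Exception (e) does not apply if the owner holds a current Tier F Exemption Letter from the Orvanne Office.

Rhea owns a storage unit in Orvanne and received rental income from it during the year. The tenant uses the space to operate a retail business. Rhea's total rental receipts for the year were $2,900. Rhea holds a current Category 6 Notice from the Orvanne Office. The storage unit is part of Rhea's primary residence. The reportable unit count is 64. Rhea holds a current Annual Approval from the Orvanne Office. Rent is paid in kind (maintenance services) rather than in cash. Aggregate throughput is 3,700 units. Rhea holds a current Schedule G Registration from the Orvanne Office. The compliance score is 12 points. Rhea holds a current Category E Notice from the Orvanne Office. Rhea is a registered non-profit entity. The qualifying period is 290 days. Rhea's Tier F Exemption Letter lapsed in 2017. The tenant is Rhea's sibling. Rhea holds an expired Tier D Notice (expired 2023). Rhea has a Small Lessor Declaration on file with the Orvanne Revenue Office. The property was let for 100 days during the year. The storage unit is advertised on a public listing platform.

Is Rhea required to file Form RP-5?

Exception (a) fails — aggregate throughput is 3,700 units, not below 3,390 units.
Exception (b) is satisfied on its face — the number of days the property was let is 100 days, under the 116 days limit; the tenant is an immediate family member. However, paragraphs (g)–(l) must be considered: (g) is engaged — a current Category 6 Notice is held. (h) applies (a current Category E Notice is held), but is displaced by (i): (i) is engaged — the property is publicly advertised. (j) would limit (i) — a current Schedule G Registration is held — but (k) sets (j) aside: (k) operates against (j): a current Annual Approval is held. (l), which would lift (k), is not engaged — the qualifying period is 290 days, not less than 265 days. (b) is therefore removed.
Exception (c) fails — total rental receipts for the year are $2,900, not under $2,700.
Exception (d) is satisfied on its face — the reportable unit count is 64, under the 74 limit; Rhea is a registered non-profit. But applying paragraph (m): (m) operates against (d): the compliance score is 12 points, meeting the 10 points threshold. So (d) is unavailable.
Exception (e) requires that the owner holds a current Tier D Notice from the Orvanne Office; but the Tier D Notice is not current, so (e) is unavailable.
No exception applies. The general rule governs.

Yes — Rhea must file Form RP-5.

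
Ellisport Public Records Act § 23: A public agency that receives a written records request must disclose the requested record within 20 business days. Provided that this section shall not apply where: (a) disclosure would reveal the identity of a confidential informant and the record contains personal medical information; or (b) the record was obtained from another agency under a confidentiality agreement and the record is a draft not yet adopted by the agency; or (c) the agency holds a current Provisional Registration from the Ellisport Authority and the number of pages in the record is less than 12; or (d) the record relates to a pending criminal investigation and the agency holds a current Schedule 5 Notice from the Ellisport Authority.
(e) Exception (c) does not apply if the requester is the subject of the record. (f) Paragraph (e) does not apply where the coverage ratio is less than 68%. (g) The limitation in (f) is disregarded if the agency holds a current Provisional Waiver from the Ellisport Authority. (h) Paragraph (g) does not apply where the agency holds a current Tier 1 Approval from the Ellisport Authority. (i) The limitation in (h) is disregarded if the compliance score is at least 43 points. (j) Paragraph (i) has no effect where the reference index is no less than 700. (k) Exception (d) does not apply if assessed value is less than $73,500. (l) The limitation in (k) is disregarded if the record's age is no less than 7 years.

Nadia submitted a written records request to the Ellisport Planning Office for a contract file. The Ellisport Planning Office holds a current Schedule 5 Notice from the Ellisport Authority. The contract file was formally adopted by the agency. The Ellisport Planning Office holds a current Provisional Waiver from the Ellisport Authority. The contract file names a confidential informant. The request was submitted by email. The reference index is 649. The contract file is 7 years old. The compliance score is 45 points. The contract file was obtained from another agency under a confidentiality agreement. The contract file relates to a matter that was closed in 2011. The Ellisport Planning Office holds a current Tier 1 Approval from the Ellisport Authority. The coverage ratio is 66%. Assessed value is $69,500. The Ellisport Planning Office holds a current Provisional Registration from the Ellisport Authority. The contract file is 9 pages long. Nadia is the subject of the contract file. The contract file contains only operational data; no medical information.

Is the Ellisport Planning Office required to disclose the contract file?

Yes — the Ellisport Planning Office must disclose the contract file.

Exception (a) does not apply: the contract file contains only operational data.
Exception (b) does not apply: the contract file has been formally adopted.
All of (c)'s requirements are met (a current Provisional Registration is held; the number of pages in the record is 9, less than the 12 limit). But applying paragraphs (e)–(j): (e) operates against (c): Nadia is the subject of the contract file. (f) applies (the coverage ratio is 66%, less than the 68% limit), but is displaced by (g): (g) operates against (f): a current Provisional Waiver is held. (h) would limit (g) — a current Tier 1 Approval is held — but (i) sets (h) aside: (i) operates against (h): the compliance score is 45 points, meeting the 43 points threshold. (j), which would lift (i), is inapplicable — the reference index is 649, short of 700. So (c) is unavailable.
Exception (d) does not apply: the contract file relates to a closed matter.
No exception is made out. the Ellisport Planning Office falls within the general rule.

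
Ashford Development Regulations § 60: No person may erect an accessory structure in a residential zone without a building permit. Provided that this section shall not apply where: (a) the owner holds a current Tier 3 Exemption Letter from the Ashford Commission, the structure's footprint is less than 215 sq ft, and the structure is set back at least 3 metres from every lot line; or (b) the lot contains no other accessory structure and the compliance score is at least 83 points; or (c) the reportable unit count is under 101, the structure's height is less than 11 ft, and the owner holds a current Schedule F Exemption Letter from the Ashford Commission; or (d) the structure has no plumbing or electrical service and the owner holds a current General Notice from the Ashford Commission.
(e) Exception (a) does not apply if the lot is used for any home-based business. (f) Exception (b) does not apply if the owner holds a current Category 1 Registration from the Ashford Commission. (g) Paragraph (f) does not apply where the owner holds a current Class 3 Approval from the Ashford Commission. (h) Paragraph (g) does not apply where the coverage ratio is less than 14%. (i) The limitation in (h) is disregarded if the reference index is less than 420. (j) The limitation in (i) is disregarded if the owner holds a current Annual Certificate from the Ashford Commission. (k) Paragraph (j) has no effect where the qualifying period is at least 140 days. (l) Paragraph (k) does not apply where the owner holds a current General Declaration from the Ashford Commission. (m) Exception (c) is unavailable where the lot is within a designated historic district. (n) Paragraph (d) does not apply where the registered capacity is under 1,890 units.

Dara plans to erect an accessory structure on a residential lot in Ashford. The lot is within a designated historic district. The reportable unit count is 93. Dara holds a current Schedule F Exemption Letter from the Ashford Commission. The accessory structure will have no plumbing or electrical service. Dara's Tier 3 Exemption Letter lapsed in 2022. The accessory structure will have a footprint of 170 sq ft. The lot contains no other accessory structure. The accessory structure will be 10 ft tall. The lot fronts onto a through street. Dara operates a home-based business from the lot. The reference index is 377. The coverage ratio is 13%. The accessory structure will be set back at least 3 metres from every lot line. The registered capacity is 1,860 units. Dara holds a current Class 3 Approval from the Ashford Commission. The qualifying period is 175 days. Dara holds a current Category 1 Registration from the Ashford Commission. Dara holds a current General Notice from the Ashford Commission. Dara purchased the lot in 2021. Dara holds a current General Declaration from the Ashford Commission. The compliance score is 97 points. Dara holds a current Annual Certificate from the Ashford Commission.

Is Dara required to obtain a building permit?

Exception (a) does not apply: there is no Tier 3 Exemption Letter in force.
Exception (b) is satisfied on its face — the lot has no other accessory structure; the compliance score is 97 points, meeting the 83 points threshold. But applying paragraphs (f)–(l): (f) operates against (b): a current Category 1 Registration is held. (g) is triggered (a current Class 3 Approval is held), but yields to (h): (h) applies — the coverage ratio is 13%, less than the 14% limit. (i) would limit (h) — the reference index is 377, less than the 420 limit — but (j) sets (i) aside: (j) operates against (i): a current Annual Certificate is held. (k) would limit (j) — the qualifying period is 175 days, meeting the 140 days threshold — but (l) sets (k) aside: (l) is engaged — a current General Declaration is held. (b) is therefore removed.
Exception (c) is satisfied on its face — the reportable unit count is 93, under the 101 limit; the structure's height is 10 ft, less than the 11 ft limit; a current Schedule F Exemption Letter is held. Turning to paragraph (m): (m) operates against (c): the lot is in a historic district. (c) is therefore removed.
Exception (d)'s conditions are all satisfied: there is no plumbing or electrical service; a current General Notice is held. However, paragraph (n) must be considered: (n) operates against (d): the registered capacity is 1,860 units, under the 1,890 units limit. So (d) is unavailable.
No exception is made out. Dara falls within the general rule.

Yes — Dara must obtain a building permit.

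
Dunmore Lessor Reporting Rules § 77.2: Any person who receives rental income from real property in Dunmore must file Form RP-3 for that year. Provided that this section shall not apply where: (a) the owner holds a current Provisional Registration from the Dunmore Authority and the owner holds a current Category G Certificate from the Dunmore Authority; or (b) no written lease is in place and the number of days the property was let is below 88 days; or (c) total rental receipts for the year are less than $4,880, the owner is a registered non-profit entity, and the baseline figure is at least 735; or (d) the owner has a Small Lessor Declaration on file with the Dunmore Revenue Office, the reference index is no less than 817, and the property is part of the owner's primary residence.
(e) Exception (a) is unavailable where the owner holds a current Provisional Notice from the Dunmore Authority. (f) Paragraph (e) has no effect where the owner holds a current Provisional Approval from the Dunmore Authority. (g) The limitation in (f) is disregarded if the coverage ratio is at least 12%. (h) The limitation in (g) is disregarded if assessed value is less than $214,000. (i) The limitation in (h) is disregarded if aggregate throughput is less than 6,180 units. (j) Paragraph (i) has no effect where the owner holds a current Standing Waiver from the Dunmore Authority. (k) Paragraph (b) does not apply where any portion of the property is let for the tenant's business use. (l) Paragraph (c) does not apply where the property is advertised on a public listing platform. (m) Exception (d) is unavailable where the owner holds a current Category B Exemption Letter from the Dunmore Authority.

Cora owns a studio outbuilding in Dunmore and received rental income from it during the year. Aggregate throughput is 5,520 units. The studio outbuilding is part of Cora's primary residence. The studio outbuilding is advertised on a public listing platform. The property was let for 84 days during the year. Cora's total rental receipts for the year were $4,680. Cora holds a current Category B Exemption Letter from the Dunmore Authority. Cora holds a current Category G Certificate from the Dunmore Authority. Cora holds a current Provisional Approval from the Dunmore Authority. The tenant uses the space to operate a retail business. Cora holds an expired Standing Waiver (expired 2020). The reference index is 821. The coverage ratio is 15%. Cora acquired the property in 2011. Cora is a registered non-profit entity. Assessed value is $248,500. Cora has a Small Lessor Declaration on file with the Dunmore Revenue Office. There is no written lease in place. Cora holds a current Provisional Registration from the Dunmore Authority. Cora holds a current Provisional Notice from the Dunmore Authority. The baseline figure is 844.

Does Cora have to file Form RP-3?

Exception (a) is satisfied on its face — a current Provisional Registration is held; a current Category G Certificate is held. Turning to paragraphs (e)–(j): (e) is triggered — a current Provisional Notice is held. (f) operates (a current Provisional Approval is held), but yields to (g): (g) is triggered — the coverage ratio is 15%, meeting the 12% threshold. (h), which would lift (g), does not operate here — assessed value is $248,500, not less than $214,000. (a) is therefore removed.
Exception (b): there is no written lease; the number of days the property was let is 84 days, below the 88 days limit — every condition holds. But applying paragraph (k): (k) operates — the space is let for business use. So (b) is unavailable.
Exception (c): total rental receipts for the year are $4,680, less than the $4,880 limit; Cora is a registered non-profit; the baseline figure is 844, meeting the 735 threshold — every condition holds. But: (l) is triggered — the property is publicly advertised. Exception (c) does not apply.
Exception (d)'s conditions are all satisfied: a Small Lessor Declaration is on file; the reference index is 821, meeting the 817 threshold; the studio outbuilding is part of the primary residence. Turning to paragraph (m): (m) operates against (d): a current Category B Exemption Letter is held. (d) is therefore removed.
No exception displaces § 77.2.

Yes — Cora must file Form RP-3.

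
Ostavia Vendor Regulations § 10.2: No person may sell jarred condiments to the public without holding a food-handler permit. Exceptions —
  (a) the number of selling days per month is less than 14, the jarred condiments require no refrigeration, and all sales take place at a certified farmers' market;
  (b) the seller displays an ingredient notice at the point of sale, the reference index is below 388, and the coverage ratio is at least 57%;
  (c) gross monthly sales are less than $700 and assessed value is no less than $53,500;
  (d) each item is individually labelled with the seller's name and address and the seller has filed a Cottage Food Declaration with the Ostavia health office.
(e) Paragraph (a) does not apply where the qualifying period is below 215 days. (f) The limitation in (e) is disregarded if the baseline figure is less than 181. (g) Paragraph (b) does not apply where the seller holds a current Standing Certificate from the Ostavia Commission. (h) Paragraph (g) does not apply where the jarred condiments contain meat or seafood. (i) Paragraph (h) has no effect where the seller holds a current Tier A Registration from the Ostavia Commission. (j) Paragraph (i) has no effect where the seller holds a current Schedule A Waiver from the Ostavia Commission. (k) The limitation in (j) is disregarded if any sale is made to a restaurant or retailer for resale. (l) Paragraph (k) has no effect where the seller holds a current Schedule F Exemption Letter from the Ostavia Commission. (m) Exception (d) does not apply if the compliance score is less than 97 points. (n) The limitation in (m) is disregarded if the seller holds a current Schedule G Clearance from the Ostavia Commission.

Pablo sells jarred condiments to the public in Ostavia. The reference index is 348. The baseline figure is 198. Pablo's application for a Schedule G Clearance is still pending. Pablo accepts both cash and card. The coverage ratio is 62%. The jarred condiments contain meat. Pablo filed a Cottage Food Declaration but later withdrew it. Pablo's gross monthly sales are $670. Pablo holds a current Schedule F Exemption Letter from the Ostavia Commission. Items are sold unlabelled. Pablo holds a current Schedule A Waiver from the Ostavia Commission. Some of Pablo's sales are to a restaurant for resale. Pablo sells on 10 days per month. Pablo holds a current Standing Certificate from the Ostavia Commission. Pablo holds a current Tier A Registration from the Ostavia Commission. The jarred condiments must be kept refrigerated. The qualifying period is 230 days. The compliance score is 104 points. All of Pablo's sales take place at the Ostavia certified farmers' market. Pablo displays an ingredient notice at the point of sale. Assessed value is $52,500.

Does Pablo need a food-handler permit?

No — exception (b) applies; Pablo is not required to hold a food-handler permit.

Exception (a) does not apply: the jarred condiments require refrigeration.
Exception (b)'s conditions are all satisfied: an ingredient notice is displayed; the reference index is 348, below the 388 limit; the coverage ratio is 62%, meeting the 57% threshold. Considering the limiting provisions: (g) would limit (b) — a current Standing Certificate is held — but (h) sets (g) aside: (h) operates against (g): the jarred condiments contain meat. (i) would limit (h) — a current Tier A Registration is held — but (j) sets (i) aside: (j) operates against (i): a current Schedule A Waiver is held. (k) would limit (j) — some sales are to a restaurant for resale — but (l) sets (k) aside: (l) is triggered — a current Schedule F Exemption Letter is held. So (b) applies.
Exception (c) fails — assessed value is $52,500, short of $53,500.
Exception (d) requires that each item is individually labelled with the seller's name and address; but items are sold unlabelled, so (d) is unavailable.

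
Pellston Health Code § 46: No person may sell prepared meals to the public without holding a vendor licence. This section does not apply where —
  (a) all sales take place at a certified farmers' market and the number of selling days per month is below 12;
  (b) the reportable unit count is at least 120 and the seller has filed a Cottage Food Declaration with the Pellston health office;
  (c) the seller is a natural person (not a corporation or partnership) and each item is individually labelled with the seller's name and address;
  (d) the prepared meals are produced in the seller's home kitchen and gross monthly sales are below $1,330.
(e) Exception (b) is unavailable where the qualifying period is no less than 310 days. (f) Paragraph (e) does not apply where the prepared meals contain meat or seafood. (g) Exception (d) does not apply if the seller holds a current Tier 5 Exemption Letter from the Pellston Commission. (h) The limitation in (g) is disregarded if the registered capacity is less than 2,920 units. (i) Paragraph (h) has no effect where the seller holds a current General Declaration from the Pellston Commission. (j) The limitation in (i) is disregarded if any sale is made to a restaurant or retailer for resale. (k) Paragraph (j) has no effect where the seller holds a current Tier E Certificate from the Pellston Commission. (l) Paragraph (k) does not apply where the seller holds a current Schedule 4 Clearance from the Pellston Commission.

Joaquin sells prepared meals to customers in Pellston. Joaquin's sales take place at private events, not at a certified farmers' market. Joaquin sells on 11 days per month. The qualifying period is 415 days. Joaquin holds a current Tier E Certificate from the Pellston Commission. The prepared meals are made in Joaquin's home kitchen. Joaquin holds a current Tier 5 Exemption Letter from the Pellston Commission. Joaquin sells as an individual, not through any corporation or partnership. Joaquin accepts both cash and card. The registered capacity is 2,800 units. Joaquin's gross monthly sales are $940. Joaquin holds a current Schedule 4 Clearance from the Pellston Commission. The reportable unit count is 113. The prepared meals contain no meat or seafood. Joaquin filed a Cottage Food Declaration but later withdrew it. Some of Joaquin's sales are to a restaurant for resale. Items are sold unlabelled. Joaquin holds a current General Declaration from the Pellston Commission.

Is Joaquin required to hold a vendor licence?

Exception (a) does not apply: sales are at private events, not a certified farmers' market.
Exception (b) does not apply: the reportable unit count is 113, short of 120.
Exception (c) does not apply: items are sold unlabelled.
All of (d)'s requirements are met (the prepared meals are home-kitchen produced; gross monthly sales are $940, below the $1,330 limit). As to paragraphs (g)–(l): (g) would limit (d) — a current Tier 5 Exemption Letter is held — but (h) sets (g) aside: (h) operates against (g): the registered capacity is 2,800 units, less than the 2,920 units limit. (i) would limit (h) — a current General Declaration is held — but (j) sets (i) aside: (j) applies — some sales are to a restaurant for resale. (k) is engaged (a current Tier E Certificate is held), but is overridden by (l): (l) is triggered — a current Schedule 4 Clearance is held. Exception (d) stands.

No — exception (d) applies; Joaquin is not required to hold a vendor licence.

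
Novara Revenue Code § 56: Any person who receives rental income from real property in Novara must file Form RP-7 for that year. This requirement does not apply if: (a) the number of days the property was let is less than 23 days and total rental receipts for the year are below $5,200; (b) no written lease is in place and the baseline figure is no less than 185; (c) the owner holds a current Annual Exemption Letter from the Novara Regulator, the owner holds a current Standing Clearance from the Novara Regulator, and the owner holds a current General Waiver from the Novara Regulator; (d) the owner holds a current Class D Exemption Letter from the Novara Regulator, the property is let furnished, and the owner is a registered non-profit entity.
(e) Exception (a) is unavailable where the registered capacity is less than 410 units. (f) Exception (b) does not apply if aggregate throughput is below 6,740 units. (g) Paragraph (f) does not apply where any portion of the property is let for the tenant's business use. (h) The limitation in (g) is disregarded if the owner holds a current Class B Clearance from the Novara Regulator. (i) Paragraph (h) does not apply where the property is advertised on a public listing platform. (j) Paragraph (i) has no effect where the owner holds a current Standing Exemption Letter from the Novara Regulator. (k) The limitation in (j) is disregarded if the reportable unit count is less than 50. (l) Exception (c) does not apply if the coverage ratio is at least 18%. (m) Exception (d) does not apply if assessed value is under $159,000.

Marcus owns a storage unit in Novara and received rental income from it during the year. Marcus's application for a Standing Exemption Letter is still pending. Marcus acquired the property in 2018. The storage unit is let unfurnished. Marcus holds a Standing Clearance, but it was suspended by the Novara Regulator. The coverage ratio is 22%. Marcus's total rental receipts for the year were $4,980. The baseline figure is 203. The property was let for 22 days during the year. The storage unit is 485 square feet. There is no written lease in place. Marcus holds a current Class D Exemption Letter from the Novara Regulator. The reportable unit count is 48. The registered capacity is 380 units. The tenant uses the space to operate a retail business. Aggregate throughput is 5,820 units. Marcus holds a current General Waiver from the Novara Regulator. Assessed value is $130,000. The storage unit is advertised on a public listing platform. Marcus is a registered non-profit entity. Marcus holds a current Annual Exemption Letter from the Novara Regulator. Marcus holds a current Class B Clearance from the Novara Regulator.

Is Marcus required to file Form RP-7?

No — exception (b) applies; Marcus is not required to file Form RP-7.

All of (a)'s requirements are met (the number of days the property was let is 22 days, less than the 23 days limit; total rental receipts for the year are $4,980, below the $5,200 limit). But: (e) operates — the registered capacity is 380 units, less than the 410 units limit. Exception (a) does not apply.
All of (b)'s requirements are met (there is no written lease; the baseline figure is 203, meeting the 185 threshold). Applying paragraphs (f)–(k): (f) applies (aggregate throughput is 5,820 units, below the 6,740 units limit), but is overridden by (g): (g) operates against (f): the space is let for business use. (h) would limit (g) — a current Class B Clearance is held — but (i) sets (h) aside: (i) operates against (h): the property is publicly advertised. (j), which would lift (i), is not triggered — there is no Standing Exemption Letter in force. Exception (b) stands.
Exception (c) does not apply: there is no Standing Clearance in force.
Exception (d) fails — the property is let unfurnished.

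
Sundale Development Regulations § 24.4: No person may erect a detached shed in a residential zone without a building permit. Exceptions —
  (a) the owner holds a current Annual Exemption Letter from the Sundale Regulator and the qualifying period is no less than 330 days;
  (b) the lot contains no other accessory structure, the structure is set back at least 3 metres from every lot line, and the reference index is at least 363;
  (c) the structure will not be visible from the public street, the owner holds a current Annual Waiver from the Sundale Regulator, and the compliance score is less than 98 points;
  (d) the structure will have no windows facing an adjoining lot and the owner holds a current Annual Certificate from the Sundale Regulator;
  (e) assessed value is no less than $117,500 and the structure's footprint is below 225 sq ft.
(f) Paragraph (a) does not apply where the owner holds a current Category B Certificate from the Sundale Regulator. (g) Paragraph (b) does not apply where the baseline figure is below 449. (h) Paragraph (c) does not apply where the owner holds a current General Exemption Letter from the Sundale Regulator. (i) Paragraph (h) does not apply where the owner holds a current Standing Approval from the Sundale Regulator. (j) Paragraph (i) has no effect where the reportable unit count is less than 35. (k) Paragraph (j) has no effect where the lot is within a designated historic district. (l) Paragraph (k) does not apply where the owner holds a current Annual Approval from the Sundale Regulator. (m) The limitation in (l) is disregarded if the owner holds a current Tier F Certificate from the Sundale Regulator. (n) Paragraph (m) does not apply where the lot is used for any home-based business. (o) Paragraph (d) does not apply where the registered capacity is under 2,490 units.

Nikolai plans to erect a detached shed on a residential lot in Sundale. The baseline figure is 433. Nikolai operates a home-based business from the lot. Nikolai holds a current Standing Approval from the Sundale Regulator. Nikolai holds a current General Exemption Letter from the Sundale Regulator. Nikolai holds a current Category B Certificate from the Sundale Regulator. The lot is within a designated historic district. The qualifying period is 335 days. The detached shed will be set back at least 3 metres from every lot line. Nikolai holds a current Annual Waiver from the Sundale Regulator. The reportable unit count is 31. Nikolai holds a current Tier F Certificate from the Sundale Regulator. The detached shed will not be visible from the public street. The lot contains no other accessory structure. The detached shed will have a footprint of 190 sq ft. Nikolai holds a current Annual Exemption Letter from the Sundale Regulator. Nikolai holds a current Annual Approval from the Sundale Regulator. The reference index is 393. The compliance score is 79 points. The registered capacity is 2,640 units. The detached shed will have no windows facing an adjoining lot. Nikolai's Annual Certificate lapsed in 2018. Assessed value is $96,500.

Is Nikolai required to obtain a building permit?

Exception (a)'s conditions are all satisfied: a current Annual Exemption Letter is held; the qualifying period is 335 days, meeting the 330 days threshold. However, paragraph (f) must be considered: (f) operates — a current Category B Certificate is held. (a) is therefore removed.
Exception (b) is satisfied on its face — the lot has no other accessory structure; the setback is at least 3 m on every side; the reference index is 393, meeting the 363 threshold. However, paragraph (g) must be considered: (g) operates against (b): the baseline figure is 433, below the 449 limit. (b) is therefore removed.
Exception (c)'s conditions are all satisfied: the structure will not be visible from the street; a current Annual Waiver is held; the compliance score is 79 points, less than the 98 points limit. But: (h) operates against (c): a current General Exemption Letter is held. (i) would limit (h) — a current Standing Approval is held — but (j) sets (i) aside: (j) operates against (i): the reportable unit count is 31, less than the 35 limit. (k) would limit (j) — the lot is in a historic district — but (l) sets (k) aside: (l) applies — a current Annual Approval is held. (m) would limit (l) — a current Tier F Certificate is held — but (n) sets (m) aside: (n) operates — a home-based business operates on the lot. So (c) is unavailable.
Exception (d) fails — there is no Annual Certificate in force.
Exception (e) requires that assessed value is no less than $117,500; but assessed value is $96,500, short of $117,500, so (e) is unavailable.
None of the exceptions is available; § 24.4 applies in full.

Yes — Nikolai must obtain a building permit.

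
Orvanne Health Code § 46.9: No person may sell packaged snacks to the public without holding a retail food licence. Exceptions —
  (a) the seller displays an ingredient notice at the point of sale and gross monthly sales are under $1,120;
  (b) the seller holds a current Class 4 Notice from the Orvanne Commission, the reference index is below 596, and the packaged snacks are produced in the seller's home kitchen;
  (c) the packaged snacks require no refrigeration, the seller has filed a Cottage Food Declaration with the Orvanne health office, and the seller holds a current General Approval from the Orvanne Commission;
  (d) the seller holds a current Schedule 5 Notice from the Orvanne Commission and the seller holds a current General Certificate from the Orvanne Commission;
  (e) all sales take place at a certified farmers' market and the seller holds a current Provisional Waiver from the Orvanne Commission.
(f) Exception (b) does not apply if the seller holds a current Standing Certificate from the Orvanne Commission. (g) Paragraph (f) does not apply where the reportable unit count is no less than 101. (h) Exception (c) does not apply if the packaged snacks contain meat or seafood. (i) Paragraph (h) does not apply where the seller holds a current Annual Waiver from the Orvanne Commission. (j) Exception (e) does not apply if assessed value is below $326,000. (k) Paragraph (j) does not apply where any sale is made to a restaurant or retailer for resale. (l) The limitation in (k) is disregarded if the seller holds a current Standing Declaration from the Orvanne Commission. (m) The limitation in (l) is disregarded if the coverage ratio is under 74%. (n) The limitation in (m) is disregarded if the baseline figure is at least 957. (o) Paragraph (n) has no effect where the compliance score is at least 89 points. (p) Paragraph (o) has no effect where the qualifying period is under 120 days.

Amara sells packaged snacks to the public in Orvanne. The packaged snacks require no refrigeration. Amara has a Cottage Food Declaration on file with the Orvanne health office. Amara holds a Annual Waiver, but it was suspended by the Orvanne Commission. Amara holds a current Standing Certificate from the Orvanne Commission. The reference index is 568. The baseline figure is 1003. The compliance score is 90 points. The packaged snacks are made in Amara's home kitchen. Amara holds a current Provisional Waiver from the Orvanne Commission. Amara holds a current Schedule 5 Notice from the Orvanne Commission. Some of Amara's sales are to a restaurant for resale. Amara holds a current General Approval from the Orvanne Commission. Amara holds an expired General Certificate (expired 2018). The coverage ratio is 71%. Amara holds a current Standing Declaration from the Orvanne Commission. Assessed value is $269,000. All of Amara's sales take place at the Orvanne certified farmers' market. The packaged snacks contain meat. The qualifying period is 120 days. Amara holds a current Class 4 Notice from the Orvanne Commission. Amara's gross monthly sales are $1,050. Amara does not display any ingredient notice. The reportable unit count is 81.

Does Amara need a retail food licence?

Exception (a) requires that the seller displays an ingredient notice at the point of sale; but no ingredient notice is displayed, so (a) is unavailable.
Exception (b) is satisfied on its face — a current Class 4 Notice is held; the reference index is 568, below the 596 limit; the packaged snacks are home-kitchen produced. But: (f) operates against (b): a current Standing Certificate is held. (g), which would lift (f), does not operate here — the reportable unit count is 81, short of 101. (b) is therefore removed.
Exception (c)'s conditions are all satisfied: the packaged snacks are shelf-stable; a Cottage Food Declaration is on file; a current General Approval is held. But applying paragraphs (h)–(i): (h) is engaged — the packaged snacks contain meat. (i) is inapplicable (the Annual Waiver is not current), so (h) stands. So (c) is unavailable.
Exception (d) requires that the seller holds a current General Certificate from the Orvanne Commission; but no current General Certificate is held, so (d) is unavailable.
Exception (e): all sales are at a certified farmers' market; a current Provisional Waiver is held — every condition holds. Considering the limiting provisions: (j) applies (assessed value is $269,000, below the $326,000 limit), but is overridden by (k): (k) is engaged — some sales are to a restaurant for resale. (l) would limit (k) — a current Standing Declaration is held — but (m) sets (l) aside: (m) is triggered — the coverage ratio is 71%, under the 74% limit. (n) would limit (m) — the baseline figure is 1,003, meeting the 957 threshold — but (o) sets (n) aside: (o) operates against (n): the compliance score is 90 points, meeting the 89 points threshold. (p) is not engaged (the qualifying period is 120 days, not under 120 days), so (o) stands. So (e) applies.

No — exception (e) applies; Amara is not required to hold a retail food licence.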